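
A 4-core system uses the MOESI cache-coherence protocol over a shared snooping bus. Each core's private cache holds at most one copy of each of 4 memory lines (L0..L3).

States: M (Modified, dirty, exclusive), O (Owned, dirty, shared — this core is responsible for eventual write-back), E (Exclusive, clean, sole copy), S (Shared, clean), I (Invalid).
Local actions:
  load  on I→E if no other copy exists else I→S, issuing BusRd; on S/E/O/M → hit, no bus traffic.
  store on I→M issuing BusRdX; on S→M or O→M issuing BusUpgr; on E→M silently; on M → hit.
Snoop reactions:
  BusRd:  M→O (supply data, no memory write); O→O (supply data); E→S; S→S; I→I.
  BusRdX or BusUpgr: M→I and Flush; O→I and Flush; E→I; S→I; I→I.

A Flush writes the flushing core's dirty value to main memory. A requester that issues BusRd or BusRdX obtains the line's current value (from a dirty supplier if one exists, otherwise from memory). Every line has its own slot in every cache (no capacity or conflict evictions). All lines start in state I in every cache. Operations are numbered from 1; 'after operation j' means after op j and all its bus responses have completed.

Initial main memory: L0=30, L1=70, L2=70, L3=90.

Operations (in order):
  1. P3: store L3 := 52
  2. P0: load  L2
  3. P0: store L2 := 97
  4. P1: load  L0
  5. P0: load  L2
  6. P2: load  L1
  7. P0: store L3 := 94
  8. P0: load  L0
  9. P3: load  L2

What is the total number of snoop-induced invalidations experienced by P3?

[1] P3: store L3 := 52 | P0:I, P1:I, P2:I, P3:M(52) | bus: BusRdX
[2] P0: load  L2 | P0:E(70), P1:I, P2:I, P3:I | bus: BusRd
[3] P0: store L2 := 97 | P0:M(97), P1:I, P2:I, P3:I | bus: none
[4] P1: load  L0 | P0:I, P1:E(30), P2:I, P3:I | bus: BusRd
[5] P0: load  L2 | P0:M(97), P1:I, P2:I, P3:I | bus: none
[6] P2: load  L1 | P0:I, P1:I, P2:E(70), P3:I | bus: BusRd
[7] P0: store L3 := 94 | P0:M(94), P1:I, P2:I, P3:I | bus: BusRdX,Flush
[8] P0: load  L0 | P0:S(30), P1:S(30), P2:I, P3:I | bus: BusRd
[9] P3: load  L2 | P0:O(97), P1:I, P2:I, P3:S(97) | bus: BusRd

invalidations = 1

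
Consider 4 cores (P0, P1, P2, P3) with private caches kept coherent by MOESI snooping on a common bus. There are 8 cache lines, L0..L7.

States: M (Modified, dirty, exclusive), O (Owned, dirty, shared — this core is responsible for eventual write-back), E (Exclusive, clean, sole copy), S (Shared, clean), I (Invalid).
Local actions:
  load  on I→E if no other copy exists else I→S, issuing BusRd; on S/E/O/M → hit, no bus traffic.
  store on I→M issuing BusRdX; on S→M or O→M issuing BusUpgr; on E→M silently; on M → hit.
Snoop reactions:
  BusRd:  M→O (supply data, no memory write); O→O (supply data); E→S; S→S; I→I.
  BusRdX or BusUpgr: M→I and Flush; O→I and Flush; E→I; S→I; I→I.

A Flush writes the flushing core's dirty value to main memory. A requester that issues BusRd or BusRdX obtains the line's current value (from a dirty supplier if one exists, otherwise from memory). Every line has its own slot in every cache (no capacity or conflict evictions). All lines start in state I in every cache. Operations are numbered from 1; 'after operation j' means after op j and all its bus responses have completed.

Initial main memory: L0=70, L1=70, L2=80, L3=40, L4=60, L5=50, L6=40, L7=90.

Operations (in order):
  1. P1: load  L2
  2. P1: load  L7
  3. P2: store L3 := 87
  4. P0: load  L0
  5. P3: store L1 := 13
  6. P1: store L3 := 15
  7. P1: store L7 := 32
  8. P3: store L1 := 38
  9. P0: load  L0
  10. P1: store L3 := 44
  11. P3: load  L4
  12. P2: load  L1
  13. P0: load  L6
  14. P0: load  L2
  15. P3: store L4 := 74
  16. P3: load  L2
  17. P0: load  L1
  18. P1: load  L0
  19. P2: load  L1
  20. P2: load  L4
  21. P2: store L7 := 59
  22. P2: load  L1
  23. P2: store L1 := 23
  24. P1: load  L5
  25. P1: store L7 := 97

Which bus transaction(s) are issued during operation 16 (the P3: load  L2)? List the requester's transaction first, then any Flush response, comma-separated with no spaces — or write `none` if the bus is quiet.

bus = BusRd

step 1: P1: load  L2  ⟶  IEII  (L2)  txn=BusRd  M[L2]=80
step 2: P1: load  L7  ⟶  IEII  (L7)  txn=BusRd  M[L7]=90
step 3: P2: store L3 := 87  ⟶  IIMI  (L3)  txn=BusRdX  M[L3]=40
step 4: P0: load  L0  ⟶  EIII  (L0)  txn=BusRd  M[L0]=70
step 5: P3: store L1 := 13  ⟶  IIIM  (L1)  txn=BusRdX  M[L1]=70
step 6: P1: store L3 := 15  ⟶  IMII  (L3)  txn=BusRdX+Flush  M[L3]=87
step 7: P1: store L7 := 32  ⟶  IMII  (L7)  txn=∅  M[L7]=90
step 8: P3: store L1 := 38  ⟶  IIIM  (L1)  txn=∅  M[L1]=70
step 9: P0: load  L0  ⟶  EIII  (L0)  txn=∅  M[L0]=70
step 10: P1: store L3 := 44  ⟶  IMII  (L3)  txn=∅  M[L3]=87
step 11: P3: load  L4  ⟶  IIIE  (L4)  txn=BusRd  M[L4]=60
step 12: P2: load  L1  ⟶  IISO  (L1)  txn=BusRd  M[L1]=70
step 13: P0: load  L6  ⟶  EIII  (L6)  txn=BusRd  M[L6]=40
step 14: P0: load  L2  ⟶  SSII  (L2)  txn=BusRd  M[L2]=80
step 15: P3: store L4 := 74  ⟶  IIIM  (L4)  txn=∅  M[L4]=60
step 16: P3: load  L2  ⟶  SSIS  (L2)  txn=BusRd  M[L2]=80
step 17: P0: load  L1  ⟶  SISO  (L1)  txn=BusRd  M[L1]=70
step 18: P1: load  L0  ⟶  SSII  (L0)  txn=BusRd  M[L0]=70
step 19: P2: load  L1  ⟶  SISO  (L1)  txn=∅  M[L1]=70
step 20: P2: load  L4  ⟶  IISO  (L4)  txn=BusRd  M[L4]=60
step 21: P2: store L7 := 59  ⟶  IIMI  (L7)  txn=BusRdX+Flush  M[L7]=32
step 22: P2: load  L1  ⟶  SISO  (L1)  txn=∅  M[L1]=70
step 23: P2: store L1 := 23  ⟶  IIMI  (L1)  txn=BusUpgr+Flush  M[L1]=38
step 24: P1: load  L5  ⟶  IEII  (L5)  txn=BusRd  M[L5]=50
step 25: P1: store L7 := 97  ⟶  IMII  (L7)  txn=BusRdX+Flush  M[L7]=59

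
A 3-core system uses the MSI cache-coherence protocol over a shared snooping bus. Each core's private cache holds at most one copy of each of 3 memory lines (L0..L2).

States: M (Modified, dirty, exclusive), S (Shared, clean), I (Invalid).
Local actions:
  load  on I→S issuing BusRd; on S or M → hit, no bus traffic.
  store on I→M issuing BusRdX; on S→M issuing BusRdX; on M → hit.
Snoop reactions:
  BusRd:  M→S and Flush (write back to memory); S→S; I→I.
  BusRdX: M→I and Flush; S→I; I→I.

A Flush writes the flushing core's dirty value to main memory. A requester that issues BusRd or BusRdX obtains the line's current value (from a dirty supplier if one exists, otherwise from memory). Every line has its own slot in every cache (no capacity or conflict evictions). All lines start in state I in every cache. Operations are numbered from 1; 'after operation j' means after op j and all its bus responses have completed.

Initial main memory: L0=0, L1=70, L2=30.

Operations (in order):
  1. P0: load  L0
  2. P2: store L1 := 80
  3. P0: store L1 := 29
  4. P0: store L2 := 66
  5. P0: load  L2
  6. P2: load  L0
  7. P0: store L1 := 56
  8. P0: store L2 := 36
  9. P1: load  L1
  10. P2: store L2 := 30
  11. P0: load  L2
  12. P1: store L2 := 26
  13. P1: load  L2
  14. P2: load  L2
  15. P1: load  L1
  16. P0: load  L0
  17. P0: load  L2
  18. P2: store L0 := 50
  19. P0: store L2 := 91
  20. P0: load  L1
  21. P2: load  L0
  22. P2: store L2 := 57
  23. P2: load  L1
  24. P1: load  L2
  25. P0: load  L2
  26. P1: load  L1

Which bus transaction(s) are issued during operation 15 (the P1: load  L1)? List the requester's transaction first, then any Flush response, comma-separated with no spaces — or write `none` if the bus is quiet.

bus = none

[1] P0: load  L0 | P0:S(0), P1:I, P2:I | bus: BusRd
[2] P2: store L1 := 80 | P0:I, P1:I, P2:M(80) | bus: BusRdX
[3] P0: store L1 := 29 | P0:M(29), P1:I, P2:I | bus: BusRdX,Flush
[4] P0: store L2 := 66 | P0:M(66), P1:I, P2:I | bus: BusRdX
[5] P0: load  L2 | P0:M(66), P1:I, P2:I | bus: none
[6] P2: load  L0 | P0:S(0), P1:I, P2:S(0) | bus: BusRd
[7] P0: store L1 := 56 | P0:M(56), P1:I, P2:I | bus: none
[8] P0: store L2 := 36 | P0:M(36), P1:I, P2:I | bus: none
[9] P1: load  L1 | P0:S(56), P1:S(56), P2:I | bus: BusRd,Flush
[10] P2: store L2 := 30 | P0:I, P1:I, P2:M(30) | bus: BusRdX,Flush
[11] P0: load  L2 | P0:S(30), P1:I, P2:S(30) | bus: BusRd,Flush
[12] P1: store L2 := 26 | P0:I, P1:M(26), P2:I | bus: BusRdX
[13] P1: load  L2 | P0:I, P1:M(26), P2:I | bus: none
[14] P2: load  L2 | P0:I, P1:S(26), P2:S(26) | bus: BusRd,Flush
[15] P1: load  L1 | P0:S(56), P1:S(56), P2:I | bus: none
[16] P0: load  L0 | P0:S(0), P1:I, P2:S(0) | bus: none
[17] P0: load  L2 | P0:S(26), P1:S(26), P2:S(26) | bus: BusRd
[18] P2: store L0 := 50 | P0:I, P1:I, P2:M(50) | bus: BusRdX
[19] P0: store L2 := 91 | P0:M(91), P1:I, P2:I | bus: BusRdX
[20] P0: load  L1 | P0:S(56), P1:S(56), P2:I | bus: none
[21] P2: load  L0 | P0:I, P1:I, P2:M(50) | bus: none
[22] P2: store L2 := 57 | P0:I, P1:I, P2:M(57) | bus: BusRdX,Flush
[23] P2: load  L1 | P0:S(56), P1:S(56), P2:S(56) | bus: BusRd
[24] P1: load  L2 | P0:I, P1:S(57), P2:S(57) | bus: BusRd,Flush
[25] P0: load  L2 | P0:S(57), P1:S(57), P2:S(57) | bus: BusRd
[26] P1: load  L1 | P0:S(56), P1:S(56), P2:S(56) | bus: none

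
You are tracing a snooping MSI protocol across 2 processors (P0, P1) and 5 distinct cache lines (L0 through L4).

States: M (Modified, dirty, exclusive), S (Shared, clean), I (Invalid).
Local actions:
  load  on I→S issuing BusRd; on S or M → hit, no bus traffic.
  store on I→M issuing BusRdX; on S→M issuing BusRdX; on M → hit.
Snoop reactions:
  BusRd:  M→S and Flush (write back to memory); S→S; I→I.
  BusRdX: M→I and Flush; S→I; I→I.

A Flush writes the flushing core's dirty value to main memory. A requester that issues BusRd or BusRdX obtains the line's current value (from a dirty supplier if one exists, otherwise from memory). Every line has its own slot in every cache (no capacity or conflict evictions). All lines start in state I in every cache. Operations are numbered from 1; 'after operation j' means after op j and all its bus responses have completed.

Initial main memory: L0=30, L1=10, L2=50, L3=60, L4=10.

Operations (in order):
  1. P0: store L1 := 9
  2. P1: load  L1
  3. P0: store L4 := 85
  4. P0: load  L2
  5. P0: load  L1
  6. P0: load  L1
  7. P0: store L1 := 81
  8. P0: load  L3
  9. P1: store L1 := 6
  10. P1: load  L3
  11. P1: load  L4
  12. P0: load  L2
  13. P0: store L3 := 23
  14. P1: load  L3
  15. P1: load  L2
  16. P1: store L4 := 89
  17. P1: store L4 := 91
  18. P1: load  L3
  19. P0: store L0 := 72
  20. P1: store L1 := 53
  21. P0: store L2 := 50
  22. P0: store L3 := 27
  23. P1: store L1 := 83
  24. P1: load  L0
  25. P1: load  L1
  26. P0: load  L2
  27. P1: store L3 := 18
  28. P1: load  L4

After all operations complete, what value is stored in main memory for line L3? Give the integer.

  op1 P0: store L1 := 9 → M/I on L1; bus BusRdX; mem=10
  op2 P1: load  L1 → S/S on L1; bus BusRd Flush; mem=9
  op3 P0: store L4 := 85 → M/I on L4; bus BusRdX; mem=10
  op4 P0: load  L2 → S/I on L2; bus BusRd; mem=50
  op5 P0: load  L1 → S/S on L1; bus (none); mem=9
  op6 P0: load  L1 → S/S on L1; bus (none); mem=9
  op7 P0: store L1 := 81 → M/I on L1; bus BusRdX; mem=9
  op8 P0: load  L3 → S/I on L3; bus BusRd; mem=60
  op9 P1: store L1 := 6 → I/M on L1; bus BusRdX Flush; mem=81
  op10 P1: load  L3 → S/S on L3; bus BusRd; mem=60
  op11 P1: load  L4 → S/S on L4; bus BusRd Flush; mem=85
  op12 P0: load  L2 → S/I on L2; bus (none); mem=50
  op13 P0: store L3 := 23 → M/I on L3; bus BusRdX; mem=60
  op14 P1: load  L3 → S/S on L3; bus BusRd Flush; mem=23
  op15 P1: load  L2 → S/S on L2; bus BusRd; mem=50
  op16 P1: store L4 := 89 → I/M on L4; bus BusRdX; mem=85
  op17 P1: store L4 := 91 → I/M on L4; bus (none); mem=85
  op18 P1: load  L3 → S/S on L3; bus (none); mem=23
  op19 P0: store L0 := 72 → M/I on L0; bus BusRdX; mem=30
  op20 P1: store L1 := 53 → I/M on L1; bus (none); mem=81
  op21 P0: store L2 := 50 → M/I on L2; bus BusRdX; mem=50
  op22 P0: store L3 := 27 → M/I on L3; bus BusRdX; mem=23
  op23 P1: store L1 := 83 → I/M on L1; bus (none); mem=81
  op24 P1: load  L0 → S/S on L0; bus BusRd Flush; mem=72
  op25 P1: load  L1 → I/M on L1; bus (none); mem=81
  op26 P0: load  L2 → M/I on L2; bus (none); mem=50
  op27 P1: store L3 := 18 → I/M on L3; bus BusRdX Flush; mem=27
  op28 P1: load  L4 → I/M on L4; bus (none); mem=85

memory[L3] = 27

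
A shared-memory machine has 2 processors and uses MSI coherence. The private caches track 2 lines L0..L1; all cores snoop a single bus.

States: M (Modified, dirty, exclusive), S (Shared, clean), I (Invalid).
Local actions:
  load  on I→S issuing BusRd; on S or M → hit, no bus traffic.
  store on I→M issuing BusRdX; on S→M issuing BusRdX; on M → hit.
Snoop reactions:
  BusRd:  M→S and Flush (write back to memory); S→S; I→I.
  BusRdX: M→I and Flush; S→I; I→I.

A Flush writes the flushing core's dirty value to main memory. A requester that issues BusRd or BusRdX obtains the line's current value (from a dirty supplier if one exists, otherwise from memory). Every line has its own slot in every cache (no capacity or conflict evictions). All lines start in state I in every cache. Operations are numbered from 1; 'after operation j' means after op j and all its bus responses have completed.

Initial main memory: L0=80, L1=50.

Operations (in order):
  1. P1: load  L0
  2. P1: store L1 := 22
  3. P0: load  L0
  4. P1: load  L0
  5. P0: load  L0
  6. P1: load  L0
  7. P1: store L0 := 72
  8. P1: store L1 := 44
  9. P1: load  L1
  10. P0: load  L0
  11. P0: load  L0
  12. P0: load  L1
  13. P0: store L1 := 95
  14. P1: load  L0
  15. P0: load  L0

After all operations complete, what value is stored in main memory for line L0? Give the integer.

[1] P1: load  L0 | P0:I, P1:S(80) | bus: BusRd
[2] P1: store L1 := 22 | P0:I, P1:M(22) | bus: BusRdX
[3] P0: load  L0 | P0:S(80), P1:S(80) | bus: BusRd
[4] P1: load  L0 | P0:S(80), P1:S(80) | bus: none
[5] P0: load  L0 | P0:S(80), P1:S(80) | bus: none
[6] P1: load  L0 | P0:S(80), P1:S(80) | bus: none
[7] P1: store L0 := 72 | P0:I, P1:M(72) | bus: BusRdX
[8] P1: store L1 := 44 | P0:I, P1:M(44) | bus: none
[9] P1: load  L1 | P0:I, P1:M(44) | bus: none
[10] P0: load  L0 | P0:S(72), P1:S(72) | bus: BusRd,Flush
[11] P0: load  L0 | P0:S(72), P1:S(72) | bus: none
[12] P0: load  L1 | P0:S(44), P1:S(44) | bus: BusRd,Flush
[13] P0: store L1 := 95 | P0:M(95), P1:I | bus: BusRdX
[14] P1: load  L0 | P0:S(72), P1:S(72) | bus: none
[15] P0: load  L0 | P0:S(72), P1:S(72) | bus: none

memory[L0] = 72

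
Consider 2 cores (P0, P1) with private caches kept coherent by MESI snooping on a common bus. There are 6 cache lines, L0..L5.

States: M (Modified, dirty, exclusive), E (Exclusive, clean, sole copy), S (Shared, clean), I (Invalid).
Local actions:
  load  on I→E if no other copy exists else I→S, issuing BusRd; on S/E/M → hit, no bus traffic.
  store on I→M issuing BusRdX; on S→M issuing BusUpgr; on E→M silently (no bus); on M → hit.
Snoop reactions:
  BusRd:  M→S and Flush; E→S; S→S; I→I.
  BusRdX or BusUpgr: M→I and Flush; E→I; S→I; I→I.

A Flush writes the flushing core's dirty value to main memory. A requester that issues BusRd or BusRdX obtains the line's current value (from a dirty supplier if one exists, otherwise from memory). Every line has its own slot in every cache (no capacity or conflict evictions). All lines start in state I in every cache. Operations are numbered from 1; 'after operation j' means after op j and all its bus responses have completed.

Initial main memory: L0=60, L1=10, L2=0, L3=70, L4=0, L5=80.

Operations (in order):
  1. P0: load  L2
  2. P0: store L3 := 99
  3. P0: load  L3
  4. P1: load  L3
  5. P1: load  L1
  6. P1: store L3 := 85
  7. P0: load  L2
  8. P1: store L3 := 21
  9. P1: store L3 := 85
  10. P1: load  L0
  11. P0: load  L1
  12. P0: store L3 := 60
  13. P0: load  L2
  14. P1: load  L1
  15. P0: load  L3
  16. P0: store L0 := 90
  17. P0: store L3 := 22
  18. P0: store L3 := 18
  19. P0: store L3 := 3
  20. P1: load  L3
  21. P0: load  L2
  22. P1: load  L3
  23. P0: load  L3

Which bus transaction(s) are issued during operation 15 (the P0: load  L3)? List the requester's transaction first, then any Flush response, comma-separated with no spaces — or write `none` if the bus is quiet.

step 1: P0: load  L2  ⟶  EI  (L2)  txn=BusRd  M[L2]=0
step 2: P0: store L3 := 99  ⟶  MI  (L3)  txn=BusRdX  M[L3]=70
step 3: P0: load  L3  ⟶  MI  (L3)  txn=∅  M[L3]=70
step 4: P1: load  L3  ⟶  SS  (L3)  txn=BusRd+Flush  M[L3]=99
step 5: P1: load  L1  ⟶  IE  (L1)  txn=BusRd  M[L1]=10
step 6: P1: store L3 := 85  ⟶  IM  (L3)  txn=BusUpgr  M[L3]=99
step 7: P0: load  L2  ⟶  EI  (L2)  txn=∅  M[L2]=0
step 8: P1: store L3 := 21  ⟶  IM  (L3)  txn=∅  M[L3]=99
step 9: P1: store L3 := 85  ⟶  IM  (L3)  txn=∅  M[L3]=99
step 10: P1: load  L0  ⟶  IE  (L0)  txn=BusRd  M[L0]=60
step 11: P0: load  L1  ⟶  SS  (L1)  txn=BusRd  M[L1]=10
step 12: P0: store L3 := 60  ⟶  MI  (L3)  txn=BusRdX+Flush  M[L3]=85
step 13: P0: load  L2  ⟶  EI  (L2)  txn=∅  M[L2]=0
step 14: P1: load  L1  ⟶  SS  (L1)  txn=∅  M[L1]=10
step 15: P0: load  L3  ⟶  MI  (L3)  txn=∅  M[L3]=85
step 16: P0: store L0 := 90  ⟶  MI  (L0)  txn=BusRdX  M[L0]=60
step 17: P0: store L3 := 22  ⟶  MI  (L3)  txn=∅  M[L3]=85
step 18: P0: store L3 := 18  ⟶  MI  (L3)  txn=∅  M[L3]=85
step 19: P0: store L3 := 3  ⟶  MI  (L3)  txn=∅  M[L3]=85
step 20: P1: load  L3  ⟶  SS  (L3)  txn=BusRd+Flush  M[L3]=3
step 21: P0: load  L2  ⟶  EI  (L2)  txn=∅  M[L2]=0
step 22: P1: load  L3  ⟶  SS  (L3)  txn=∅  M[L3]=3
step 23: P0: load  L3  ⟶  SS  (L3)  txn=∅  M[L3]=3

bus = none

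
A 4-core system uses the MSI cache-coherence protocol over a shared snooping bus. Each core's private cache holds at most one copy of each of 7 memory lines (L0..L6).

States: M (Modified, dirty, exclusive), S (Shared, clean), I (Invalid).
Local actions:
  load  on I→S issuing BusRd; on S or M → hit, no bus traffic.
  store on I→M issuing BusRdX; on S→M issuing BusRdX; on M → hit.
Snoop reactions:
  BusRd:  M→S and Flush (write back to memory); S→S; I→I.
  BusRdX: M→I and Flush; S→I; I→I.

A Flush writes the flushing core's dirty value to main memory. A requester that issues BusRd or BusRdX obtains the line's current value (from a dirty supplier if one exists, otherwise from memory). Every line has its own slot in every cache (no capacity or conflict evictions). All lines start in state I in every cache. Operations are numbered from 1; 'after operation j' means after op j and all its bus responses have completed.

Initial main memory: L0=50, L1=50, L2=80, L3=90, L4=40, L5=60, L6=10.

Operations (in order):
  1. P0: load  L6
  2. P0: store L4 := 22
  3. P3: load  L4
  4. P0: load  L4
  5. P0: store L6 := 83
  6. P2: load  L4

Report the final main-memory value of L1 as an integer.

memory[L1] = 50

  op1 P0: load  L6 → S/I/I/I on L6; bus BusRd; mem=10
  op2 P0: store L4 := 22 → M/I/I/I on L4; bus BusRdX; mem=40
  op3 P3: load  L4 → S/I/I/S on L4; bus BusRd Flush; mem=22
  op4 P0: load  L4 → S/I/I/S on L4; bus (none); mem=22
  op5 P0: store L6 := 83 → M/I/I/I on L6; bus BusRdX; mem=10
  op6 P2: load  L4 → S/I/S/S on L4; bus BusRd; mem=22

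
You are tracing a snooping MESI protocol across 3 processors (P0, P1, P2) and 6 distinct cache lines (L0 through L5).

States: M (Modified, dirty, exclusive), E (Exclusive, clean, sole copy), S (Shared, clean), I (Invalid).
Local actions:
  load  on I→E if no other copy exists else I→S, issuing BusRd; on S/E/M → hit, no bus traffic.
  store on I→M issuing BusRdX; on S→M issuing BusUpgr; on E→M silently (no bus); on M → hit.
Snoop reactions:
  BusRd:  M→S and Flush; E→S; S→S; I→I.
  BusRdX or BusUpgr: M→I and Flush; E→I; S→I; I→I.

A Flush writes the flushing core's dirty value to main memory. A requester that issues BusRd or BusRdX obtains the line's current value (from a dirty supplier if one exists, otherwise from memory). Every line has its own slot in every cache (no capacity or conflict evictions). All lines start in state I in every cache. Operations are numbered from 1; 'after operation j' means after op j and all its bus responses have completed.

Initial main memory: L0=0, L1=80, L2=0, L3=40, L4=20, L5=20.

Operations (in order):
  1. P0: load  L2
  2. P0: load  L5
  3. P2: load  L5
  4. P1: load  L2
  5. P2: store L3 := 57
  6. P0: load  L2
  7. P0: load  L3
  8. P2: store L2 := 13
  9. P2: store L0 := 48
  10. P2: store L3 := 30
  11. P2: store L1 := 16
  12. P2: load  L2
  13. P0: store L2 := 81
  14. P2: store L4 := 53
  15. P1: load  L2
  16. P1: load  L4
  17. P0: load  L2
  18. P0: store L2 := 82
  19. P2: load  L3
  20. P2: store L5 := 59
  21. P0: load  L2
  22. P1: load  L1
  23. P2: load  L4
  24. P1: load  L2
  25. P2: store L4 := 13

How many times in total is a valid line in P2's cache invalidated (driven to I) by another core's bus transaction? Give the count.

invalidations = 1

step 1: P0: load  L2  ⟶  EII  (L2)  txn=BusRd  M[L2]=0
step 2: P0: load  L5  ⟶  EII  (L5)  txn=BusRd  M[L5]=20
step 3: P2: load  L5  ⟶  SIS  (L5)  txn=BusRd  M[L5]=20
step 4: P1: load  L2  ⟶  SSI  (L2)  txn=BusRd  M[L2]=0
step 5: P2: store L3 := 57  ⟶  IIM  (L3)  txn=BusRdX  M[L3]=40
step 6: P0: load  L2  ⟶  SSI  (L2)  txn=∅  M[L2]=0
step 7: P0: load  L3  ⟶  SIS  (L3)  txn=BusRd+Flush  M[L3]=57
step 8: P2: store L2 := 13  ⟶  IIM  (L2)  txn=BusRdX  M[L2]=0
step 9: P2: store L0 := 48  ⟶  IIM  (L0)  txn=BusRdX  M[L0]=0
step 10: P2: store L3 := 30  ⟶  IIM  (L3)  txn=BusUpgr  M[L3]=57
step 11: P2: store L1 := 16  ⟶  IIM  (L1)  txn=BusRdX  M[L1]=80
step 12: P2: load  L2  ⟶  IIM  (L2)  txn=∅  M[L2]=0
step 13: P0: store L2 := 81  ⟶  MII  (L2)  txn=BusRdX+Flush  M[L2]=13
step 14: P2: store L4 := 53  ⟶  IIM  (L4)  txn=BusRdX  M[L4]=20
step 15: P1: load  L2  ⟶  SSI  (L2)  txn=BusRd+Flush  M[L2]=81
step 16: P1: load  L4  ⟶  ISS  (L4)  txn=BusRd+Flush  M[L4]=53
step 17: P0: load  L2  ⟶  SSI  (L2)  txn=∅  M[L2]=81
step 18: P0: store L2 := 82  ⟶  MII  (L2)  txn=BusUpgr  M[L2]=81
step 19: P2: load  L3  ⟶  IIM  (L3)  txn=∅  M[L3]=57
step 20: P2: store L5 := 59  ⟶  IIM  (L5)  txn=BusUpgr  M[L5]=20
step 21: P0: load  L2  ⟶  MII  (L2)  txn=∅  M[L2]=81
step 22: P1: load  L1  ⟶  ISS  (L1)  txn=BusRd+Flush  M[L1]=16
step 23: P2: load  L4  ⟶  ISS  (L4)  txn=∅  M[L4]=53
step 24: P1: load  L2  ⟶  SSI  (L2)  txn=BusRd+Flush  M[L2]=82
step 25: P2: store L4 := 13  ⟶  IIM  (L4)  txn=BusUpgr  M[L4]=53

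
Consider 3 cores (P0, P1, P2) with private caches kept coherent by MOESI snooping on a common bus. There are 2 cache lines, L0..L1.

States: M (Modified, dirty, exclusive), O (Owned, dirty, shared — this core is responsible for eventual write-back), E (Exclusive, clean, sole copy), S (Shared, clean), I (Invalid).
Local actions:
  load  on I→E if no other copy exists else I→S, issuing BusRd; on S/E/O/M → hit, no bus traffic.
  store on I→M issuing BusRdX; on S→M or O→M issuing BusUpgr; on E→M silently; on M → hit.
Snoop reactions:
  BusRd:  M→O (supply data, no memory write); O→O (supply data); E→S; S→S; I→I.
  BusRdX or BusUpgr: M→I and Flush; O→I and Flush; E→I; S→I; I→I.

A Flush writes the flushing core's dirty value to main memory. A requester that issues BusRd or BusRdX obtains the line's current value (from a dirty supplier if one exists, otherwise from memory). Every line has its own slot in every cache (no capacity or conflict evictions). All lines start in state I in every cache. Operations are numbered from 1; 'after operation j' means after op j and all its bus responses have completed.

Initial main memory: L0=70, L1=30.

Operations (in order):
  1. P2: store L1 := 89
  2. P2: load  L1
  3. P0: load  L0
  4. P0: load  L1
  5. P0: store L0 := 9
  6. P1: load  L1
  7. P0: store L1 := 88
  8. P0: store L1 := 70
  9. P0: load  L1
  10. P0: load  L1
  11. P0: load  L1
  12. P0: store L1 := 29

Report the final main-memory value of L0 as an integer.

step 1: P2: store L1 := 89  ⟶  IIM  (L1)  txn=BusRdX  M[L1]=30
step 2: P2: load  L1  ⟶  IIM  (L1)  txn=∅  M[L1]=30
step 3: P0: load  L0  ⟶  EII  (L0)  txn=BusRd  M[L0]=70
step 4: P0: load  L1  ⟶  SIO  (L1)  txn=BusRd  M[L1]=30
step 5: P0: store L0 := 9  ⟶  MII  (L0)  txn=∅  M[L0]=70
step 6: P1: load  L1  ⟶  SSO  (L1)  txn=BusRd  M[L1]=30
step 7: P0: store L1 := 88  ⟶  MII  (L1)  txn=BusUpgr+Flush  M[L1]=89
step 8: P0: store L1 := 70  ⟶  MII  (L1)  txn=∅  M[L1]=89
step 9: P0: load  L1  ⟶  MII  (L1)  txn=∅  M[L1]=89
step 10: P0: load  L1  ⟶  MII  (L1)  txn=∅  M[L1]=89
step 11: P0: load  L1  ⟶  MII  (L1)  txn=∅  M[L1]=89
step 12: P0: store L1 := 29  ⟶  MII  (L1)  txn=∅  M[L1]=89

memory[L0] = 70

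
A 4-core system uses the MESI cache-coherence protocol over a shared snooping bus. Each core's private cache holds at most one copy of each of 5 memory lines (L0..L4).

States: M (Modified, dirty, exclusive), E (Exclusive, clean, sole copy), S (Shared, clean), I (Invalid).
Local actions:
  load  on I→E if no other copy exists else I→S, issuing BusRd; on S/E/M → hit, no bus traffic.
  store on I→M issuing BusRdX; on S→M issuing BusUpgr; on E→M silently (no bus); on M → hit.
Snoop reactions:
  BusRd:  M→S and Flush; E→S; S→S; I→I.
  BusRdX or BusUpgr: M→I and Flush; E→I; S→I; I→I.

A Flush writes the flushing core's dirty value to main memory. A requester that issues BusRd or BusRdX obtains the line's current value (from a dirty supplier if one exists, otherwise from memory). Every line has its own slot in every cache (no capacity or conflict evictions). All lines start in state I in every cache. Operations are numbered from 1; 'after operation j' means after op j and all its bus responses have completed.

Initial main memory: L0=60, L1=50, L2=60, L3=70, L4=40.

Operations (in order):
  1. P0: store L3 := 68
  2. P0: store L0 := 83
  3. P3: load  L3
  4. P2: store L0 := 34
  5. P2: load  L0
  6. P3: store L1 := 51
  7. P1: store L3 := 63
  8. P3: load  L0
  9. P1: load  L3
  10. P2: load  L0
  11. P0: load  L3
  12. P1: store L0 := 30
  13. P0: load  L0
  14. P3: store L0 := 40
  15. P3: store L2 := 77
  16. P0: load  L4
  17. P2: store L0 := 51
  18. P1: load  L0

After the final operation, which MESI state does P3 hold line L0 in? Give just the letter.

state = I

  op1 P0: store L3 := 68 → M/I/I/I on L3; bus BusRdX; mem=70
  op2 P0: store L0 := 83 → M/I/I/I on L0; bus BusRdX; mem=60
  op3 P3: load  L3 → S/I/I/S on L3; bus BusRd Flush; mem=68
  op4 P2: store L0 := 34 → I/I/M/I on L0; bus BusRdX Flush; mem=83
  op5 P2: load  L0 → I/I/M/I on L0; bus (none); mem=83
  op6 P3: store L1 := 51 → I/I/I/M on L1; bus BusRdX; mem=50
  op7 P1: store L3 := 63 → I/M/I/I on L3; bus BusRdX; mem=68
  op8 P3: load  L0 → I/I/S/S on L0; bus BusRd Flush; mem=34
  op9 P1: load  L3 → I/M/I/I on L3; bus (none); mem=68
  op10 P2: load  L0 → I/I/S/S on L0; bus (none); mem=34
  op11 P0: load  L3 → S/S/I/I on L3; bus BusRd Flush; mem=63
  op12 P1: store L0 := 30 → I/M/I/I on L0; bus BusRdX; mem=34
  op13 P0: load  L0 → S/S/I/I on L0; bus BusRd Flush; mem=30
  op14 P3: store L0 := 40 → I/I/I/M on L0; bus BusRdX; mem=30
  op15 P3: store L2 := 77 → I/I/I/M on L2; bus BusRdX; mem=60
  op16 P0: load  L4 → E/I/I/I on L4; bus BusRd; mem=40
  op17 P2: store L0 := 51 → I/I/M/I on L0; bus BusRdX Flush; mem=40
  op18 P1: load  L0 → I/S/S/I on L0; bus BusRd Flush; mem=51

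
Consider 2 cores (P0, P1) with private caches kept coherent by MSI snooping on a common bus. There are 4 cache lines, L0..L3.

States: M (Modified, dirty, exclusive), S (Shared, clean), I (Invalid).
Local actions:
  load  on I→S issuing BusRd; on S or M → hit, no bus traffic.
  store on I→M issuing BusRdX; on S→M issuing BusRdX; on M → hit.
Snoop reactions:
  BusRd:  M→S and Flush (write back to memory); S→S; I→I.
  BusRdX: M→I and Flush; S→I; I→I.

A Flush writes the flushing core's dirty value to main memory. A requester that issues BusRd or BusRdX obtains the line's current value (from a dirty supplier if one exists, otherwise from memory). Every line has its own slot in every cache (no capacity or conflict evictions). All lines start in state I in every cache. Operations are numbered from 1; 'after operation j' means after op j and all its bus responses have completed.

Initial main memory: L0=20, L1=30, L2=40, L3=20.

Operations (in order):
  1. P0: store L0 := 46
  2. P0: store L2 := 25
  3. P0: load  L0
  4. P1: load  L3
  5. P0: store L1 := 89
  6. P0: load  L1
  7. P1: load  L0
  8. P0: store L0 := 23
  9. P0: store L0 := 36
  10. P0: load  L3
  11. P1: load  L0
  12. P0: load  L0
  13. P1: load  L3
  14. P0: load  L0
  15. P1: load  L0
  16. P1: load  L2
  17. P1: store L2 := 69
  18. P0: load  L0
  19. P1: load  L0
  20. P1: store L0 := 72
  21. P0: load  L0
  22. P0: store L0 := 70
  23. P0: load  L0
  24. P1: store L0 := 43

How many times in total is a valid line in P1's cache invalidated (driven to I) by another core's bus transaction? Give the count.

invalidations = 2

step 1: P0: store L0 := 46  ⟶  MI  (L0)  txn=BusRdX  M[L0]=20
step 2: P0: store L2 := 25  ⟶  MI  (L2)  txn=BusRdX  M[L2]=40
step 3: P0: load  L0  ⟶  MI  (L0)  txn=∅  M[L0]=20
step 4: P1: load  L3  ⟶  IS  (L3)  txn=BusRd  M[L3]=20
step 5: P0: store L1 := 89  ⟶  MI  (L1)  txn=BusRdX  M[L1]=30
step 6: P0: load  L1  ⟶  MI  (L1)  txn=∅  M[L1]=30
step 7: P1: load  L0  ⟶  SS  (L0)  txn=BusRd+Flush  M[L0]=46
step 8: P0: store L0 := 23  ⟶  MI  (L0)  txn=BusRdX  M[L0]=46
step 9: P0: store L0 := 36  ⟶  MI  (L0)  txn=∅  M[L0]=46
step 10: P0: load  L3  ⟶  SS  (L3)  txn=BusRd  M[L3]=20
step 11: P1: load  L0  ⟶  SS  (L0)  txn=BusRd+Flush  M[L0]=36
step 12: P0: load  L0  ⟶  SS  (L0)  txn=∅  M[L0]=36
step 13: P1: load  L3  ⟶  SS  (L3)  txn=∅  M[L3]=20
step 14: P0: load  L0  ⟶  SS  (L0)  txn=∅  M[L0]=36
step 15: P1: load  L0  ⟶  SS  (L0)  txn=∅  M[L0]=36
step 16: P1: load  L2  ⟶  SS  (L2)  txn=BusRd+Flush  M[L2]=25
step 17: P1: store L2 := 69  ⟶  IM  (L2)  txn=BusRdX  M[L2]=25
step 18: P0: load  L0  ⟶  SS  (L0)  txn=∅  M[L0]=36
step 19: P1: load  L0  ⟶  SS  (L0)  txn=∅  M[L0]=36
step 20: P1: store L0 := 72  ⟶  IM  (L0)  txn=BusRdX  M[L0]=36
step 21: P0: load  L0  ⟶  SS  (L0)  txn=BusRd+Flush  M[L0]=72
step 22: P0: store L0 := 70  ⟶  MI  (L0)  txn=BusRdX  M[L0]=72
step 23: P0: load  L0  ⟶  MI  (L0)  txn=∅  M[L0]=72
step 24: P1: store L0 := 43  ⟶  IM  (L0)  txn=BusRdX+Flush  M[L0]=70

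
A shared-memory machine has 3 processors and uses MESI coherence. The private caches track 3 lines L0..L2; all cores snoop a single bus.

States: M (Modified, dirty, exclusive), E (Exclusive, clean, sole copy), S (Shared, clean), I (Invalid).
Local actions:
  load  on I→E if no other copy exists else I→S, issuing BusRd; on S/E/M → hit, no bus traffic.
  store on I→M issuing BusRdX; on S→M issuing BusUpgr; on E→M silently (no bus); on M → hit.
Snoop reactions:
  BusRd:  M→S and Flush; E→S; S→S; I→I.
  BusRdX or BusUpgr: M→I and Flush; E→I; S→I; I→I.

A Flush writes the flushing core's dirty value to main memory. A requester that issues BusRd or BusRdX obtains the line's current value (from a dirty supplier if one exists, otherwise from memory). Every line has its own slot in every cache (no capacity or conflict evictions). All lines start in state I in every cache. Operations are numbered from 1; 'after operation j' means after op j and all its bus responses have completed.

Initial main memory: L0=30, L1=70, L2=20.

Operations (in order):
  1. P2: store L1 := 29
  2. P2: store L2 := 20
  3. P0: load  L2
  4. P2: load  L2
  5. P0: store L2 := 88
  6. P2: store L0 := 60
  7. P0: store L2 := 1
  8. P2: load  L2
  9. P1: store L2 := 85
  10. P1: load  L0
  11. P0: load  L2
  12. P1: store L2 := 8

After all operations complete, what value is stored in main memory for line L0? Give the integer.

memory[L0] = 60

step 1: P2: store L1 := 29  ⟶  IIM  (L1)  txn=BusRdX  M[L1]=70
step 2: P2: store L2 := 20  ⟶  IIM  (L2)  txn=BusRdX  M[L2]=20
step 3: P0: load  L2  ⟶  SIS  (L2)  txn=BusRd+Flush  M[L2]=20
step 4: P2: load  L2  ⟶  SIS  (L2)  txn=∅  M[L2]=20
step 5: P0: store L2 := 88  ⟶  MII  (L2)  txn=BusUpgr  M[L2]=20
step 6: P2: store L0 := 60  ⟶  IIM  (L0)  txn=BusRdX  M[L0]=30
step 7: P0: store L2 := 1  ⟶  MII  (L2)  txn=∅  M[L2]=20
step 8: P2: load  L2  ⟶  SIS  (L2)  txn=BusRd+Flush  M[L2]=1
step 9: P1: store L2 := 85  ⟶  IMI  (L2)  txn=BusRdX  M[L2]=1
step 10: P1: load  L0  ⟶  ISS  (L0)  txn=BusRd+Flush  M[L0]=60
step 11: P0: load  L2  ⟶  SSI  (L2)  txn=BusRd+Flush  M[L2]=85
step 12: P1: store L2 := 8  ⟶  IMI  (L2)  txn=BusUpgr  M[L2]=85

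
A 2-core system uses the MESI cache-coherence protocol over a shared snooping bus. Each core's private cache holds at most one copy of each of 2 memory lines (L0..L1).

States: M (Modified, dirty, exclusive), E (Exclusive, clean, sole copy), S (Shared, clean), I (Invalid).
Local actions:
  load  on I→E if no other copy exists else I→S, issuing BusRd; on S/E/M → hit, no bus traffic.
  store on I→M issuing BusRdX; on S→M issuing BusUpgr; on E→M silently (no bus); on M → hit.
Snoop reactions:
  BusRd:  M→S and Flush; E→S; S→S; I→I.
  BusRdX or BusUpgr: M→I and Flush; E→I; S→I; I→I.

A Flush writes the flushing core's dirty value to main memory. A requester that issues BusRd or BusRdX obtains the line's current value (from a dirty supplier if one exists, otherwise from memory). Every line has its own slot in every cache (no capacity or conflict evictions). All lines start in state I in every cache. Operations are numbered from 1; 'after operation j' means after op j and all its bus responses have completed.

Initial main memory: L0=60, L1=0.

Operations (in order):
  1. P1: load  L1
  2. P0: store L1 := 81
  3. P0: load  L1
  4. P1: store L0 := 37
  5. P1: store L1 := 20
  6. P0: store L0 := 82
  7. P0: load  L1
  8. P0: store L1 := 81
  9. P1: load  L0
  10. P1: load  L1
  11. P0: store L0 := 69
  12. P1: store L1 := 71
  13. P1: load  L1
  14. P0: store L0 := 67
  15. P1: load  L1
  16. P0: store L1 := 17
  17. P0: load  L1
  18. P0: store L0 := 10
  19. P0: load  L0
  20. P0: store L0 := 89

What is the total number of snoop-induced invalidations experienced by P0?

[1] P1: load  L1 | P0:I, P1:E(0) | bus: BusRd
[2] P0: store L1 := 81 | P0:M(81), P1:I | bus: BusRdX
[3] P0: load  L1 | P0:M(81), P1:I | bus: none
[4] P1: store L0 := 37 | P0:I, P1:M(37) | bus: BusRdX
[5] P1: store L1 := 20 | P0:I, P1:M(20) | bus: BusRdX,Flush
[6] P0: store L0 := 82 | P0:M(82), P1:I | bus: BusRdX,Flush
[7] P0: load  L1 | P0:S(20), P1:S(20) | bus: BusRd,Flush
[8] P0: store L1 := 81 | P0:M(81), P1:I | bus: BusUpgr
[9] P1: load  L0 | P0:S(82), P1:S(82) | bus: BusRd,Flush
[10] P1: load  L1 | P0:S(81), P1:S(81) | bus: BusRd,Flush
[11] P0: store L0 := 69 | P0:M(69), P1:I | bus: BusUpgr
[12] P1: store L1 := 71 | P0:I, P1:M(71) | bus: BusUpgr
[13] P1: load  L1 | P0:I, P1:M(71) | bus: none
[14] P0: store L0 := 67 | P0:M(67), P1:I | bus: none
[15] P1: load  L1 | P0:I, P1:M(71) | bus: none
[16] P0: store L1 := 17 | P0:M(17), P1:I | bus: BusRdX,Flush
[17] P0: load  L1 | P0:M(17), P1:I | bus: none
[18] P0: store L0 := 10 | P0:M(10), P1:I | bus: none
[19] P0: load  L0 | P0:M(10), P1:I | bus: none
[20] P0: store L0 := 89 | P0:M(89), P1:I | bus: none

invalidations = 2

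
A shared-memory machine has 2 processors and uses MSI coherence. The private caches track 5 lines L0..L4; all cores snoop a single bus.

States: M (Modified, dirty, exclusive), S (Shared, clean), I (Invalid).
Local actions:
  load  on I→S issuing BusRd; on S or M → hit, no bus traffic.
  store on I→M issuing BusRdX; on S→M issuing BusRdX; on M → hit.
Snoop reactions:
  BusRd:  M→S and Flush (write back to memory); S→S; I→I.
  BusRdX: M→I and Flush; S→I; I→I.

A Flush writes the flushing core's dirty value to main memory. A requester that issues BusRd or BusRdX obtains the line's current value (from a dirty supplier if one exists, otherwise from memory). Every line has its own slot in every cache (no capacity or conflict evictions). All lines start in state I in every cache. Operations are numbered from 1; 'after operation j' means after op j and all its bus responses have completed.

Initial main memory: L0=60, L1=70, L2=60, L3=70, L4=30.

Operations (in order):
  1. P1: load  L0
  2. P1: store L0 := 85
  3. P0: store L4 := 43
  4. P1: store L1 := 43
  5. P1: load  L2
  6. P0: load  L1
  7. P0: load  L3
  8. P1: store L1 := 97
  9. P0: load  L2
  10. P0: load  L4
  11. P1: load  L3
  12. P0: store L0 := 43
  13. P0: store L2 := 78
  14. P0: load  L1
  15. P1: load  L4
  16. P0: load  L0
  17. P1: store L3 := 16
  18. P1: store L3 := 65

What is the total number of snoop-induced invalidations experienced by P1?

step 1: P1: load  L0  ⟶  IS  (L0)  txn=BusRd  M[L0]=60
step 2: P1: store L0 := 85  ⟶  IM  (L0)  txn=BusRdX  M[L0]=60
step 3: P0: store L4 := 43  ⟶  MI  (L4)  txn=BusRdX  M[L4]=30
step 4: P1: store L1 := 43  ⟶  IM  (L1)  txn=BusRdX  M[L1]=70
step 5: P1: load  L2  ⟶  IS  (L2)  txn=BusRd  M[L2]=60
step 6: P0: load  L1  ⟶  SS  (L1)  txn=BusRd+Flush  M[L1]=43
step 7: P0: load  L3  ⟶  SI  (L3)  txn=BusRd  M[L3]=70
step 8: P1: store L1 := 97  ⟶  IM  (L1)  txn=BusRdX  M[L1]=43
step 9: P0: load  L2  ⟶  SS  (L2)  txn=BusRd  M[L2]=60
step 10: P0: load  L4  ⟶  MI  (L4)  txn=∅  M[L4]=30
step 11: P1: load  L3  ⟶  SS  (L3)  txn=BusRd  M[L3]=70
step 12: P0: store L0 := 43  ⟶  MI  (L0)  txn=BusRdX+Flush  M[L0]=85
step 13: P0: store L2 := 78  ⟶  MI  (L2)  txn=BusRdX  M[L2]=60
step 14: P0: load  L1  ⟶  SS  (L1)  txn=BusRd+Flush  M[L1]=97
step 15: P1: load  L4  ⟶  SS  (L4)  txn=BusRd+Flush  M[L4]=43
step 16: P0: load  L0  ⟶  MI  (L0)  txn=∅  M[L0]=85
step 17: P1: store L3 := 16  ⟶  IM  (L3)  txn=BusRdX  M[L3]=70
step 18: P1: store L3 := 65  ⟶  IM  (L3)  txn=∅  M[L3]=70

invalidations = 2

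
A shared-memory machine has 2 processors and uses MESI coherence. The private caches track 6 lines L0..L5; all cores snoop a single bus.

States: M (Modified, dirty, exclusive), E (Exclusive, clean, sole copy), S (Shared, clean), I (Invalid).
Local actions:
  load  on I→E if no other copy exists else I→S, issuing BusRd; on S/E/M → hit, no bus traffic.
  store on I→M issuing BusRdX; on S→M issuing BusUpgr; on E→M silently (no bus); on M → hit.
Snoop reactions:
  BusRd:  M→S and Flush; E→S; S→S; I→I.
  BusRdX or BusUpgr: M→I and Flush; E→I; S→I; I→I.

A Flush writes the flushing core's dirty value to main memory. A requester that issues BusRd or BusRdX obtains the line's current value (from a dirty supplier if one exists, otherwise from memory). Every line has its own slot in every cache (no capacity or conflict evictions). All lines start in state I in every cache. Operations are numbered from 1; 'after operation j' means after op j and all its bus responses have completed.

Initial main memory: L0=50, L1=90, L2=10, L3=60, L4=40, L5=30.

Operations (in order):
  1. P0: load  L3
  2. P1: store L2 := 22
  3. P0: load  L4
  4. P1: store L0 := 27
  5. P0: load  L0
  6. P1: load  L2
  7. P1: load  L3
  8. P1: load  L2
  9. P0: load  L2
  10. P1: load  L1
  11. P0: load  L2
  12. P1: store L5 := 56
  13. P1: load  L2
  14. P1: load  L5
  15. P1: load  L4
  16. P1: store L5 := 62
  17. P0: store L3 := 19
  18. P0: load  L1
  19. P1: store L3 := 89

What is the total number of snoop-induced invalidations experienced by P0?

invalidations = 1

step 1: P0: load  L3  ⟶  EI  (L3)  txn=BusRd  M[L3]=60
step 2: P1: store L2 := 22  ⟶  IM  (L2)  txn=BusRdX  M[L2]=10
step 3: P0: load  L4  ⟶  EI  (L4)  txn=BusRd  M[L4]=40
step 4: P1: store L0 := 27  ⟶  IM  (L0)  txn=BusRdX  M[L0]=50
step 5: P0: load  L0  ⟶  SS  (L0)  txn=BusRd+Flush  M[L0]=27
step 6: P1: load  L2  ⟶  IM  (L2)  txn=∅  M[L2]=10
step 7: P1: load  L3  ⟶  SS  (L3)  txn=BusRd  M[L3]=60
step 8: P1: load  L2  ⟶  IM  (L2)  txn=∅  M[L2]=10
step 9: P0: load  L2  ⟶  SS  (L2)  txn=BusRd+Flush  M[L2]=22
step 10: P1: load  L1  ⟶  IE  (L1)  txn=BusRd  M[L1]=90
step 11: P0: load  L2  ⟶  SS  (L2)  txn=∅  M[L2]=22
step 12: P1: store L5 := 56  ⟶  IM  (L5)  txn=BusRdX  M[L5]=30
step 13: P1: load  L2  ⟶  SS  (L2)  txn=∅  M[L2]=22
step 14: P1: load  L5  ⟶  IM  (L5)  txn=∅  M[L5]=30
step 15: P1: load  L4  ⟶  SS  (L4)  txn=BusRd  M[L4]=40
step 16: P1: store L5 := 62  ⟶  IM  (L5)  txn=∅  M[L5]=30
step 17: P0: store L3 := 19  ⟶  MI  (L3)  txn=BusUpgr  M[L3]=60
step 18: P0: load  L1  ⟶  SS  (L1)  txn=BusRd  M[L1]=90
step 19: P1: store L3 := 89  ⟶  IM  (L3)  txn=BusRdX+Flush  M[L3]=19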